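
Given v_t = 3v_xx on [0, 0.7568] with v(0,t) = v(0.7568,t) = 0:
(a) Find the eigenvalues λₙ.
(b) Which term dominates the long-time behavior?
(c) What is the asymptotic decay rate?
Eigenvalues: λₙ = 3n²π²/0.7568².
First three modes:
  n=1: λ₁ = 3π²/0.7568² ≈ 51.696
  n=2: λ₂ = 12π²/0.7568² ≈ 206.785 (4× faster decay)
  n=3: λ₃ = 27π²/0.7568² ≈ 465.266 (9× faster decay)
As t → ∞, higher modes decay exponentially faster. The n=1 mode dominates: v ~ c₁ sin(πx/0.7568) e^{-λ₁t}.
Decay rate: λ₁ = 3π²/0.7568² ≈ 51.696.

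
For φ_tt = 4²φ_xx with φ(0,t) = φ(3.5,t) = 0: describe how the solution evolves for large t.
φ oscillates (no decay). Energy is conserved; the solution oscillates indefinitely as standing waves.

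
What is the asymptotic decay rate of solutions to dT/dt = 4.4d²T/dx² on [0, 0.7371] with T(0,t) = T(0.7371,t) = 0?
Eigenvalues: λₙ = 4.4n²π²/0.7371².
First three modes:
  n=1: λ₁ = 4.4π²/0.7371² ≈ 79.928
  n=2: λ₂ = 17.6π²/0.7371² ≈ 319.712 (4× faster decay)
  n=3: λ₃ = 39.6π²/0.7371² ≈ 719.353 (9× faster decay)
As t → ∞, higher modes decay exponentially faster. The n=1 mode dominates: T ~ c₁ sin(πx/0.7371) e^{-λ₁t}.
Decay rate: λ₁ = 4.4π²/0.7371² ≈ 79.928.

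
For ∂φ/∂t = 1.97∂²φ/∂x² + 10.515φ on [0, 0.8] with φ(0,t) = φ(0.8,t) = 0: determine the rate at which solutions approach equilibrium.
Eigenvalues: λₙ = 1.97n²π²/0.8² - 10.515.
First three modes:
  n=1: λ₁ = 1.97π²/0.8² - 10.515 ≈ 19.865
  n=2: λ₂ = 7.88π²/0.8² - 10.515 ≈ 111.005
  n=3: λ₃ = 17.73π²/0.8² - 10.515 ≈ 262.904
Since 1.97π²/0.8² ≈ 30.38 > 10.515, all λₙ > 0.
The n=1 mode decays slowest → dominates as t → ∞.
Asymptotic: φ ~ c₁ sin(πx/0.8) e^{-λ₁t} with decay rate λ₁ ≈ 19.865.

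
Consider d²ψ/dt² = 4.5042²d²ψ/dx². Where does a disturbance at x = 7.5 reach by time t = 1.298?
Domain of influence: [1.6535484, 13.3464516]. Data at x = 7.5 spreads outward at speed 4.5042.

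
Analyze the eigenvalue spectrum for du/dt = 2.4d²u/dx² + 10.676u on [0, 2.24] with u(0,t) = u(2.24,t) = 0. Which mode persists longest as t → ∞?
Eigenvalues: λₙ = 2.4n²π²/2.24² - 10.676.
First three modes:
  n=1: λ₁ = 2.4π²/2.24² - 10.676 ≈ -5.955
  n=2: λ₂ = 9.6π²/2.24² - 10.676 ≈ 8.207
  n=3: λ₃ = 21.6π²/2.24² - 10.676 ≈ 31.811
Since 2.4π²/2.24² ≈ 4.721 < 10.676, λ₁ < 0.
The n=1 mode grows fastest (−λₙ is largest for n=1) → dominates.
Asymptotic: u ~ c₁ sin(πx/2.24) e^{5.955t} (exponential growth at rate −λ₁ ≈ 5.955).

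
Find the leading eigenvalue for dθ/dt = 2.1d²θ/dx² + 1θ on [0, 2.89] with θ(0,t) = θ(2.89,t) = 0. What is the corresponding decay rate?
Eigenvalues: λₙ = 2.1n²π²/2.89² - 1.
First three modes:
  n=1: λ₁ = 2.1π²/2.89² - 1 ≈ 1.482
  n=2: λ₂ = 8.4π²/2.89² - 1 ≈ 8.926
  n=3: λ₃ = 18.9π²/2.89² - 1 ≈ 21.334
Since 2.1π²/2.89² ≈ 2.482 > 1, all λₙ > 0.
The n=1 mode decays slowest → dominates as t → ∞.
Asymptotic: θ ~ c₁ sin(πx/2.89) e^{-λ₁t} with decay rate λ₁ ≈ 1.482.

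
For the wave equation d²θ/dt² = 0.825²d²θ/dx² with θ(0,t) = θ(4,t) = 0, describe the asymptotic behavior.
θ oscillates (no decay). Energy is conserved; the solution oscillates indefinitely as standing waves.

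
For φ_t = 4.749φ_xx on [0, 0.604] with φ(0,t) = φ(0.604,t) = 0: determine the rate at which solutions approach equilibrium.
Eigenvalues: λₙ = 4.749n²π²/0.604².
First three modes:
  n=1: λ₁ = 4.749π²/0.604² ≈ 128.478
  n=2: λ₂ = 18.996π²/0.604² ≈ 513.911 (4× faster decay)
  n=3: λ₃ = 42.741π²/0.604² ≈ 1156.3 (9× faster decay)
As t → ∞, higher modes decay exponentially faster. The n=1 mode dominates: φ ~ c₁ sin(πx/0.604) e^{-λ₁t}.
Decay rate: λ₁ = 4.749π²/0.604² ≈ 128.478.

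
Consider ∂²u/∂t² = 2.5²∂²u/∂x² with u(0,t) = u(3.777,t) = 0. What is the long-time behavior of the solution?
As t → ∞, u oscillates (no decay). Energy is conserved; the solution oscillates indefinitely as standing waves.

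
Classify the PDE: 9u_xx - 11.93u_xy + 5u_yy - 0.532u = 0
A = 9, B = -11.93, C = 5. Discriminant B² - 4AC = -37.6751. Since -37.6751 < 0, elliptic.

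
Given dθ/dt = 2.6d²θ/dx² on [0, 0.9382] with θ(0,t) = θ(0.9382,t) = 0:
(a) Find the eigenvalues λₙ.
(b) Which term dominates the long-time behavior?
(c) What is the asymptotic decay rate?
Eigenvalues: λₙ = 2.6n²π²/0.9382².
First three modes:
  n=1: λ₁ = 2.6π²/0.9382² ≈ 29.153
  n=2: λ₂ = 10.4π²/0.9382² ≈ 116.612 (4× faster decay)
  n=3: λ₃ = 23.4π²/0.9382² ≈ 262.376 (9× faster decay)
As t → ∞, higher modes decay exponentially faster. The n=1 mode dominates: θ ~ c₁ sin(πx/0.9382) e^{-λ₁t}.
Decay rate: λ₁ = 2.6π²/0.9382² ≈ 29.153.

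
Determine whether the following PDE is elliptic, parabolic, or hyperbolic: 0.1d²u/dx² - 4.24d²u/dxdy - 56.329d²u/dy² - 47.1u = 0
Coefficients: A = 0.1, B = -4.24, C = -56.329. B² - 4AC = 40.5092, which is positive, so the equation is hyperbolic.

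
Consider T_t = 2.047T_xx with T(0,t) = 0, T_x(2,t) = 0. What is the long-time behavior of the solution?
As t → ∞, T → 0. Heat escapes through the Dirichlet boundary.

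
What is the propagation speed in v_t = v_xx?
Infinite. The heat equation is parabolic, not hyperbolic, so disturbances propagate instantly.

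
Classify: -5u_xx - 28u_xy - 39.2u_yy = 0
Parabolic (discriminant = 0).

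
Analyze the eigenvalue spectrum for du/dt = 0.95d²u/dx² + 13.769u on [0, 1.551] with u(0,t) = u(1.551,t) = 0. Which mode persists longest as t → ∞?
Eigenvalues: λₙ = 0.95n²π²/1.551² - 13.769.
First three modes:
  n=1: λ₁ = 0.95π²/1.551² - 13.769 ≈ -9.871
  n=2: λ₂ = 3.8π²/1.551² - 13.769 ≈ 1.821
  n=3: λ₃ = 8.55π²/1.551² - 13.769 ≈ 21.31
Since 0.95π²/1.551² ≈ 3.898 < 13.769, λ₁ < 0.
The n=1 mode grows fastest (−λₙ is largest for n=1) → dominates.
Asymptotic: u ~ c₁ sin(πx/1.551) e^{9.871t} (exponential growth at rate −λ₁ ≈ 9.871).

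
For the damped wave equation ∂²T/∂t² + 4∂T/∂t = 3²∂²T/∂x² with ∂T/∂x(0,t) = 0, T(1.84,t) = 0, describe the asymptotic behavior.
T → 0. Damping (γ=4) dissipates energy; oscillations decay exponentially.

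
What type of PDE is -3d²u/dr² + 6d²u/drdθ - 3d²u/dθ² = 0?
With A = -3, B = 6, C = -3, the discriminant is 0. This is a parabolic PDE.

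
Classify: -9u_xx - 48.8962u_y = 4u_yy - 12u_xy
Rewriting in standard form: -9u_xx + 12u_xy - 4u_yy - 48.8962u_y = 0. Parabolic (discriminant = 0).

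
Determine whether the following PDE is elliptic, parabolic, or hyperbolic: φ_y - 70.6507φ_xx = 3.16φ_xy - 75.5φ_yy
Rewriting in standard form: -70.6507φ_xx - 3.16φ_xy + 75.5φ_yy + φ_y = 0. Coefficients: A = -70.6507, B = -3.16, C = 75.5. B² - 4AC = 21346.497, which is positive, so the equation is hyperbolic.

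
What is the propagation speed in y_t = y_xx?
Infinite. The heat equation is parabolic, not hyperbolic, so disturbances propagate instantly.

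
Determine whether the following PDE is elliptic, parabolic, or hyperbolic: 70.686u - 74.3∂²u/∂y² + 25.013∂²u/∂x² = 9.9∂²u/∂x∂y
Rewriting in standard form: 25.013∂²u/∂x² - 9.9∂²u/∂x∂y - 74.3∂²u/∂y² + 70.686u = 0. Coefficients: A = 25.013, B = -9.9, C = -74.3. B² - 4AC = 7531.8736, which is positive, so the equation is hyperbolic.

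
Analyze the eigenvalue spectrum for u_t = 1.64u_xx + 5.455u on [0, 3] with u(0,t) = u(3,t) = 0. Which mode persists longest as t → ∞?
Eigenvalues: λₙ = 1.64n²π²/3² - 5.455.
First three modes:
  n=1: λ₁ = 1.64π²/3² - 5.455 ≈ -3.657
  n=2: λ₂ = 6.56π²/3² - 5.455 ≈ 1.739
  n=3: λ₃ = 14.76π²/3² - 5.455 ≈ 10.731
Since 1.64π²/3² ≈ 1.798 < 5.455, λ₁ < 0.
The n=1 mode grows fastest (−λₙ is largest for n=1) → dominates.
Asymptotic: u ~ c₁ sin(πx/3) e^{3.657t} (exponential growth at rate −λ₁ ≈ 3.657).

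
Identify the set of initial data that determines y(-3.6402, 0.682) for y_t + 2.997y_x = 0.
A single point: x = -5.684154. The characteristic through (-3.6402, 0.682) is x - 2.997t = const, so x = -3.6402 - 2.997·0.682 = -5.684154.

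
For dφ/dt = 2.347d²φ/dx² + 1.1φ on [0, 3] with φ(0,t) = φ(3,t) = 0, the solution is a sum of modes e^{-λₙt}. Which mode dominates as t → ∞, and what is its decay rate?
Eigenvalues: λₙ = 2.347n²π²/3² - 1.1.
First three modes:
  n=1: λ₁ = 2.347π²/3² - 1.1 ≈ 1.474
  n=2: λ₂ = 9.388π²/3² - 1.1 ≈ 9.195
  n=3: λ₃ = 21.123π²/3² - 1.1 ≈ 22.064
Since 2.347π²/3² ≈ 2.574 > 1.1, all λₙ > 0.
The n=1 mode decays slowest → dominates as t → ∞.
Asymptotic: φ ~ c₁ sin(πx/3) e^{-λ₁t} with decay rate λ₁ ≈ 1.474.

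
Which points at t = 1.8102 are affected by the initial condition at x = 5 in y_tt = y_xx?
Domain of influence: [3.1898, 6.8102]. Data at x = 5 spreads outward at speed 1.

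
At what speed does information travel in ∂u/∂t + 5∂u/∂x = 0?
Speed = 5. Information travels along x - 5t = const (rightward).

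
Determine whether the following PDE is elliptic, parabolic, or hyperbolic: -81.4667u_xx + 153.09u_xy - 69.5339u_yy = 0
Coefficients: A = -81.4667, B = 153.09, C = -69.5339. B² - 4AC = 777.75861548, which is positive, so the equation is hyperbolic.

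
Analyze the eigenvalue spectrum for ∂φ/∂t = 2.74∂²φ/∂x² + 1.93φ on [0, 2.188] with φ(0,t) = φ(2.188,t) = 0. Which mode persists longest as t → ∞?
Eigenvalues: λₙ = 2.74n²π²/2.188² - 1.93.
First three modes:
  n=1: λ₁ = 2.74π²/2.188² - 1.93 ≈ 3.719
  n=2: λ₂ = 10.96π²/2.188² - 1.93 ≈ 20.665
  n=3: λ₃ = 24.66π²/2.188² - 1.93 ≈ 48.909
Since 2.74π²/2.188² ≈ 5.649 > 1.93, all λₙ > 0.
The n=1 mode decays slowest → dominates as t → ∞.
Asymptotic: φ ~ c₁ sin(πx/2.188) e^{-λ₁t} with decay rate λ₁ ≈ 3.719.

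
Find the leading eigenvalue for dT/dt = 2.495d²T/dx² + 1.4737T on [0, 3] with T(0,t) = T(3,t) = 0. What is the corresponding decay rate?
Eigenvalues: λₙ = 2.495n²π²/3² - 1.4737.
First three modes:
  n=1: λ₁ = 2.495π²/3² - 1.4737 ≈ 1.262
  n=2: λ₂ = 9.98π²/3² - 1.4737 ≈ 9.471
  n=3: λ₃ = 22.455π²/3² - 1.4737 ≈ 23.151
Since 2.495π²/3² ≈ 2.736 > 1.4737, all λₙ > 0.
The n=1 mode decays slowest → dominates as t → ∞.
Asymptotic: T ~ c₁ sin(πx/3) e^{-λ₁t} with decay rate λ₁ ≈ 1.262.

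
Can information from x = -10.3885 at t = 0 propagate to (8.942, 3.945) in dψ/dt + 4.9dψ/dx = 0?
Yes. The characteristic through (8.942, 3.945) passes through x = -10.3885.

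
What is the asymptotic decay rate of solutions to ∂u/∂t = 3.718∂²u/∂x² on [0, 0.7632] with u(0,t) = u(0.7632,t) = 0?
Eigenvalues: λₙ = 3.718n²π²/0.7632².
First three modes:
  n=1: λ₁ = 3.718π²/0.7632² ≈ 62.999
  n=2: λ₂ = 14.872π²/0.7632² ≈ 251.995 (4× faster decay)
  n=3: λ₃ = 33.462π²/0.7632² ≈ 566.989 (9× faster decay)
As t → ∞, higher modes decay exponentially faster. The n=1 mode dominates: u ~ c₁ sin(πx/0.7632) e^{-λ₁t}.
Decay rate: λ₁ = 3.718π²/0.7632² ≈ 62.999.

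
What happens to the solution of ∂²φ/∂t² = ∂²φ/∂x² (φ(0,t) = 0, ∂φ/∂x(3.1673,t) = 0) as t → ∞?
φ oscillates (no decay). Energy is conserved; the solution oscillates indefinitely as standing waves.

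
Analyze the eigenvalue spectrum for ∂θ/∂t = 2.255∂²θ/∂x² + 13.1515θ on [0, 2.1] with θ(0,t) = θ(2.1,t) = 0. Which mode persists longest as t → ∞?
Eigenvalues: λₙ = 2.255n²π²/2.1² - 13.1515.
First three modes:
  n=1: λ₁ = 2.255π²/2.1² - 13.1515 ≈ -8.105
  n=2: λ₂ = 9.02π²/2.1² - 13.1515 ≈ 7.035
  n=3: λ₃ = 20.295π²/2.1² - 13.1515 ≈ 32.269
Since 2.255π²/2.1² ≈ 5.047 < 13.1515, λ₁ < 0.
The n=1 mode grows fastest (−λₙ is largest for n=1) → dominates.
Asymptotic: θ ~ c₁ sin(πx/2.1) e^{8.105t} (exponential growth at rate −λ₁ ≈ 8.105).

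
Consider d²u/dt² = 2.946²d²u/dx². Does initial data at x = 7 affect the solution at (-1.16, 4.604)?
Yes. The domain of dependence is [-14.723384, 12.403384], and 7 ∈ [-14.723384, 12.403384].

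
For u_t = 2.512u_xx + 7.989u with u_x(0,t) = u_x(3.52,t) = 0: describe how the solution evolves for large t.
u grows unboundedly. With Neumann BCs the constant mode has diffusion eigenvalue 0, so any r > 0 makes it grow like e^(7.989t); solution grows exponentially.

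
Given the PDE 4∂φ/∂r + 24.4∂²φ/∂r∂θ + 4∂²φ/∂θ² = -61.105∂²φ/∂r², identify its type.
Rewriting in standard form: 61.105∂²φ/∂r² + 24.4∂²φ/∂r∂θ + 4∂²φ/∂θ² + 4∂φ/∂r = 0. The second-order coefficients are A = 61.105, B = 24.4, C = 4. Since B² - 4AC = -382.32 < 0, this is an elliptic PDE.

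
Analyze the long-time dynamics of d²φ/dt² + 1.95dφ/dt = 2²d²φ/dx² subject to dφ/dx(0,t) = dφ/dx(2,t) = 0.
Long-time behavior: φ → constant (steady state). Damping (γ=1.95) dissipates the nonconstant modes; with Neumann BCs the spatial average obeys M''+γM'=0 and tends to a finite limit.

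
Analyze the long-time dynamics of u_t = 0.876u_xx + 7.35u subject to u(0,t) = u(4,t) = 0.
Long-time behavior: u grows unboundedly. Reaction dominates diffusion (r=7.35 > κπ²/L²≈0.54); solution grows exponentially.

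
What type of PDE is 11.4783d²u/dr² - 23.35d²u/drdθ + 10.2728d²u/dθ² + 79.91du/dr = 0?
With A = 11.4783, B = -23.35, C = 10.2728, the discriminant is 73.56537904. This is a hyperbolic PDE.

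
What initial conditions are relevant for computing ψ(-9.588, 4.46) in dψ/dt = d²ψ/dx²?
The entire real line. The heat equation has infinite propagation speed: any initial disturbance instantly affects all points (though exponentially small far away).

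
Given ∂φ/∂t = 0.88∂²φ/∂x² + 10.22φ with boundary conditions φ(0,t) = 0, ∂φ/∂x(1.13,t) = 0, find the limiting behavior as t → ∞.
φ grows unboundedly. Reaction dominates diffusion (r=10.22 > κπ²/(4L²)≈1.7); solution grows exponentially.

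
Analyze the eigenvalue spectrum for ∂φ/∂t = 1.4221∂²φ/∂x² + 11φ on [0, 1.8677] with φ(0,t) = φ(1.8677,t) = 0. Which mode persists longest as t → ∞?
Eigenvalues: λₙ = 1.4221n²π²/1.8677² - 11.
First three modes:
  n=1: λ₁ = 1.4221π²/1.8677² - 11 ≈ -6.976
  n=2: λ₂ = 5.6884π²/1.8677² - 11 ≈ 5.094
  n=3: λ₃ = 12.7989π²/1.8677² - 11 ≈ 25.212
Since 1.4221π²/1.8677² ≈ 4.024 < 11, λ₁ < 0.
The n=1 mode grows fastest (−λₙ is largest for n=1) → dominates.
Asymptotic: φ ~ c₁ sin(πx/1.8677) e^{6.976t} (exponential growth at rate −λ₁ ≈ 6.976).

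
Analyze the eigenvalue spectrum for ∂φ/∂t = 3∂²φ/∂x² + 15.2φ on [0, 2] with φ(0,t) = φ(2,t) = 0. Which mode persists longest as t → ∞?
Eigenvalues: λₙ = 3n²π²/2² - 15.2.
First three modes:
  n=1: λ₁ = 3π²/2² - 15.2 ≈ -7.798
  n=2: λ₂ = 12π²/2² - 15.2 ≈ 14.409
  n=3: λ₃ = 27π²/2² - 15.2 ≈ 51.42
Since 3π²/2² ≈ 7.402 < 15.2, λ₁ < 0.
The n=1 mode grows fastest (−λₙ is largest for n=1) → dominates.
Asymptotic: φ ~ c₁ sin(πx/2) e^{7.798t} (exponential growth at rate −λ₁ ≈ 7.798).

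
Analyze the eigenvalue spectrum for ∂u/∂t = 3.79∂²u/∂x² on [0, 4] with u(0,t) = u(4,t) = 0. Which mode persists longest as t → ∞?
Eigenvalues: λₙ = 3.79n²π²/4².
First three modes:
  n=1: λ₁ = 3.79π²/4² ≈ 2.338
  n=2: λ₂ = 15.16π²/4² ≈ 9.351 (4× faster decay)
  n=3: λ₃ = 34.11π²/4² ≈ 21.041 (9× faster decay)
As t → ∞, higher modes decay exponentially faster. The n=1 mode dominates: u ~ c₁ sin(πx/4) e^{-λ₁t}.
Decay rate: λ₁ = 3.79π²/4² ≈ 2.338.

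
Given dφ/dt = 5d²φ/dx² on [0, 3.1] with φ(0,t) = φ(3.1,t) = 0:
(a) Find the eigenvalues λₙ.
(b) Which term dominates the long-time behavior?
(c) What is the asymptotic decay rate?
Eigenvalues: λₙ = 5n²π²/3.1².
First three modes:
  n=1: λ₁ = 5π²/3.1² ≈ 5.135
  n=2: λ₂ = 20π²/3.1² ≈ 20.54 (4× faster decay)
  n=3: λ₃ = 45π²/3.1² ≈ 46.216 (9× faster decay)
As t → ∞, higher modes decay exponentially faster. The n=1 mode dominates: φ ~ c₁ sin(πx/3.1) e^{-λ₁t}.
Decay rate: λ₁ = 5π²/3.1² ≈ 5.135.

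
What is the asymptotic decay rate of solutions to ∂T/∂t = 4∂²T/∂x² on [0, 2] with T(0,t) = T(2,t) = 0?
Eigenvalues: λₙ = 4n²π²/2².
First three modes:
  n=1: λ₁ = 4π²/2² ≈ 9.87
  n=2: λ₂ = 16π²/2² ≈ 39.478 (4× faster decay)
  n=3: λ₃ = 36π²/2² ≈ 88.826 (9× faster decay)
As t → ∞, higher modes decay exponentially faster. The n=1 mode dominates: T ~ c₁ sin(πx/2) e^{-λ₁t}.
Decay rate: λ₁ = 4π²/2² ≈ 9.87.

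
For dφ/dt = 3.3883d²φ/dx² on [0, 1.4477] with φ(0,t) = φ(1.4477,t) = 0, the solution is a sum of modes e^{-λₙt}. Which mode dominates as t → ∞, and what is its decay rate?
Eigenvalues: λₙ = 3.3883n²π²/1.4477².
First three modes:
  n=1: λ₁ = 3.3883π²/1.4477² ≈ 15.956
  n=2: λ₂ = 13.5532π²/1.4477² ≈ 63.824 (4× faster decay)
  n=3: λ₃ = 30.4947π²/1.4477² ≈ 143.604 (9× faster decay)
As t → ∞, higher modes decay exponentially faster. The n=1 mode dominates: φ ~ c₁ sin(πx/1.4477) e^{-λ₁t}.
Decay rate: λ₁ = 3.3883π²/1.4477² ≈ 15.956.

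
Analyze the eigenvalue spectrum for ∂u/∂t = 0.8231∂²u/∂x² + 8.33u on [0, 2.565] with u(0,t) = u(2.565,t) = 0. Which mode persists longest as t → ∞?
Eigenvalues: λₙ = 0.8231n²π²/2.565² - 8.33.
First three modes:
  n=1: λ₁ = 0.8231π²/2.565² - 8.33 ≈ -7.095
  n=2: λ₂ = 3.2924π²/2.565² - 8.33 ≈ -3.391
  n=3: λ₃ = 7.4079π²/2.565² - 8.33 ≈ 2.783
Since 0.8231π²/2.565² ≈ 1.235 < 8.33, λ₁ < 0.
The n=1 mode grows fastest (−λₙ is largest for n=1) → dominates.
Asymptotic: u ~ c₁ sin(πx/2.565) e^{7.095t} (exponential growth at rate −λ₁ ≈ 7.095).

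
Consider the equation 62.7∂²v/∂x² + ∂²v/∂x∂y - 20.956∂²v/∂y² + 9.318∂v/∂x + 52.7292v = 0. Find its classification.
Hyperbolic. (A = 62.7, B = 1, C = -20.956 gives B² - 4AC = 5256.7648.)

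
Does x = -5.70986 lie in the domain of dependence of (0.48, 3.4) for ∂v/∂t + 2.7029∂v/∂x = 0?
No. Only data at x = -8.70986 affects (0.48, 3.4). Advection has one-way propagation along characteristics.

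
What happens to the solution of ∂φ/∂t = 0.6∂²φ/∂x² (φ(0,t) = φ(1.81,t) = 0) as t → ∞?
φ → 0. Heat diffuses out through both boundaries.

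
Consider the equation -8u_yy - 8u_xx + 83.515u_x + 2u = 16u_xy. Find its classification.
Rewriting in standard form: -8u_xx - 16u_xy - 8u_yy + 83.515u_x + 2u = 0. Parabolic. (A = -8, B = -16, C = -8 gives B² - 4AC = 0.)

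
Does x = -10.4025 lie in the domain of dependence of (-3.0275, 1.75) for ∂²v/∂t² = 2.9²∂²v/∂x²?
No. The domain of dependence is [-8.1025, 2.0475], and -10.4025 is outside this interval.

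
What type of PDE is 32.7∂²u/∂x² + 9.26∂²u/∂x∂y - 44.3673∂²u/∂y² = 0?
With A = 32.7, B = 9.26, C = -44.3673, the discriminant is 5888.99044. This is a hyperbolic PDE.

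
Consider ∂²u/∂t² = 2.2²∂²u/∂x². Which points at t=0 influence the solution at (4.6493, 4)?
Domain of dependence: [-4.1507, 13.4493]. Signals travel at speed 2.2, so data within |x - 4.6493| ≤ 2.2·4 = 8.8 can reach the point.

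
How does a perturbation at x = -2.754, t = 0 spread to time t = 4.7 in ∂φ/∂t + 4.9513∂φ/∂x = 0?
At x = 20.51711. The characteristic carries data from (-2.754, 0) to (20.51711, 4.7).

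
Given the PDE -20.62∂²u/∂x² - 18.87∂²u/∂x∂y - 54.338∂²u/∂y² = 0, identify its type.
The second-order coefficients are A = -20.62, B = -18.87, C = -54.338. Since B² - 4AC = -4125.72134 < 0, this is an elliptic PDE.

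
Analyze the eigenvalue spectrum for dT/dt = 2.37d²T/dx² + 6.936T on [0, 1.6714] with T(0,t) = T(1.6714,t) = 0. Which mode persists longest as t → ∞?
Eigenvalues: λₙ = 2.37n²π²/1.6714² - 6.936.
First three modes:
  n=1: λ₁ = 2.37π²/1.6714² - 6.936 ≈ 1.437
  n=2: λ₂ = 9.48π²/1.6714² - 6.936 ≈ 26.556
  n=3: λ₃ = 21.33π²/1.6714² - 6.936 ≈ 68.422
Since 2.37π²/1.6714² ≈ 8.373 > 6.936, all λₙ > 0.
The n=1 mode decays slowest → dominates as t → ∞.
Asymptotic: T ~ c₁ sin(πx/1.6714) e^{-λ₁t} with decay rate λ₁ ≈ 1.437.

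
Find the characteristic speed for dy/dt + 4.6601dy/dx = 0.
Speed = 4.6601. Information travels along x - 4.6601t = const (rightward).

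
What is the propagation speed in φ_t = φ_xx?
Infinite. The heat equation is parabolic, not hyperbolic, so disturbances propagate instantly.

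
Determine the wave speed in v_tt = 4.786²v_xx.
Speed = 4.786. Information travels along characteristics x = x₀ ± 4.786t.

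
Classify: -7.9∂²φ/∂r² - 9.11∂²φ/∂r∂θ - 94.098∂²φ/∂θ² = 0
Elliptic (discriminant = -2890.5047).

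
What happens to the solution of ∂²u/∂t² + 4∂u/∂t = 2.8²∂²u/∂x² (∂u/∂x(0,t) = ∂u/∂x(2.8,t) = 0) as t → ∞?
u → constant (steady state). Damping (γ=4) dissipates the nonconstant modes; with Neumann BCs the spatial average obeys M''+γM'=0 and tends to a finite limit.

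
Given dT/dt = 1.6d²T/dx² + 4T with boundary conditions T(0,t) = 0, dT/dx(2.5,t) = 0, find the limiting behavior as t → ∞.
T grows unboundedly. Reaction dominates diffusion (r=4 > κπ²/(4L²)≈0.63); solution grows exponentially.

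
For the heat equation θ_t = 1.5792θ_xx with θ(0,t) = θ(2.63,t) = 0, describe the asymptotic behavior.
θ → 0. Heat diffuses out through both boundaries.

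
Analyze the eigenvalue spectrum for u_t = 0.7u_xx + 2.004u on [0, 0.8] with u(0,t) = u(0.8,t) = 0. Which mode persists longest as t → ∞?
Eigenvalues: λₙ = 0.7n²π²/0.8² - 2.004.
First three modes:
  n=1: λ₁ = 0.7π²/0.8² - 2.004 ≈ 8.791
  n=2: λ₂ = 2.8π²/0.8² - 2.004 ≈ 41.176
  n=3: λ₃ = 6.3π²/0.8² - 2.004 ≈ 95.15
Since 0.7π²/0.8² ≈ 10.795 > 2.004, all λₙ > 0.
The n=1 mode decays slowest → dominates as t → ∞.
Asymptotic: u ~ c₁ sin(πx/0.8) e^{-λ₁t} with decay rate λ₁ ≈ 8.791.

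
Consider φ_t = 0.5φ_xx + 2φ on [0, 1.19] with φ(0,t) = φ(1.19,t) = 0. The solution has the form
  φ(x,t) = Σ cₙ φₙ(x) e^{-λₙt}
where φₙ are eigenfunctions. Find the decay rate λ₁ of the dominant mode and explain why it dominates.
Eigenvalues: λₙ = 0.5n²π²/1.19² - 2.
First three modes:
  n=1: λ₁ = 0.5π²/1.19² - 2 ≈ 1.485
  n=2: λ₂ = 2π²/1.19² - 2 ≈ 11.939
  n=3: λ₃ = 4.5π²/1.19² - 2 ≈ 29.363
Since 0.5π²/1.19² ≈ 3.485 > 2, all λₙ > 0.
The n=1 mode decays slowest → dominates as t → ∞.
Asymptotic: φ ~ c₁ sin(πx/1.19) e^{-λ₁t} with decay rate λ₁ ≈ 1.485.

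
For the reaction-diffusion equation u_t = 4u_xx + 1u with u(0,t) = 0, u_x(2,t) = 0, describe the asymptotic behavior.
u → 0. Diffusion dominates reaction (r=1 < κπ²/(4L²)≈2.47); solution decays.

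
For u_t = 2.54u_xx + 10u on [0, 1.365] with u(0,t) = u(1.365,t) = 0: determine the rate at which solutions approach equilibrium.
Eigenvalues: λₙ = 2.54n²π²/1.365² - 10.
First three modes:
  n=1: λ₁ = 2.54π²/1.365² - 10 ≈ 3.455
  n=2: λ₂ = 10.16π²/1.365² - 10 ≈ 43.818
  n=3: λ₃ = 22.86π²/1.365² - 10 ≈ 111.091
Since 2.54π²/1.365² ≈ 13.455 > 10, all λₙ > 0.
The n=1 mode decays slowest → dominates as t → ∞.
Asymptotic: u ~ c₁ sin(πx/1.365) e^{-λ₁t} with decay rate λ₁ ≈ 3.455.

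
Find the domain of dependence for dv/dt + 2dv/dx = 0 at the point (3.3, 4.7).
A single point: x = -6.1. The characteristic through (3.3, 4.7) is x - 2t = const, so x = 3.3 - 2·4.7 = -6.1.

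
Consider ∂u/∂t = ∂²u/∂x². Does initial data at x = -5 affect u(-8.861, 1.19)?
Yes, for any finite x. The heat equation has infinite propagation speed, so all initial data affects all points at any t > 0.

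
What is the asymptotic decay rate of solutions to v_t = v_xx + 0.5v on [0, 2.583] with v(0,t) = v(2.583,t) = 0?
Eigenvalues: λₙ = n²π²/2.583² - 0.5.
First three modes:
  n=1: λ₁ = π²/2.583² - 0.5 ≈ 0.979
  n=2: λ₂ = 4π²/2.583² - 0.5 ≈ 5.417
  n=3: λ₃ = 9π²/2.583² - 0.5 ≈ 12.814
Since π²/2.583² ≈ 1.479 > 0.5, all λₙ > 0.
The n=1 mode decays slowest → dominates as t → ∞.
Asymptotic: v ~ c₁ sin(πx/2.583) e^{-λ₁t} with decay rate λ₁ ≈ 0.979.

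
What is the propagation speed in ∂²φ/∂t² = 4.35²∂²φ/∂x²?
Speed = 4.35. Information travels along characteristics x = x₀ ± 4.35t.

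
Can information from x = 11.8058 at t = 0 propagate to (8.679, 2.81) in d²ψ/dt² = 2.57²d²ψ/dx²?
Yes. The domain of dependence is [1.4573, 15.9007], and 11.8058 ∈ [1.4573, 15.9007].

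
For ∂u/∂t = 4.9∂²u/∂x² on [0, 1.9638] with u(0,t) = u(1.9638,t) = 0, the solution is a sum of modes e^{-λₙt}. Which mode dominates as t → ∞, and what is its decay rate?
Eigenvalues: λₙ = 4.9n²π²/1.9638².
First three modes:
  n=1: λ₁ = 4.9π²/1.9638² ≈ 12.54
  n=2: λ₂ = 19.6π²/1.9638² ≈ 50.16 (4× faster decay)
  n=3: λ₃ = 44.1π²/1.9638² ≈ 112.861 (9× faster decay)
As t → ∞, higher modes decay exponentially faster. The n=1 mode dominates: u ~ c₁ sin(πx/1.9638) e^{-λ₁t}.
Decay rate: λ₁ = 4.9π²/1.9638² ≈ 12.54.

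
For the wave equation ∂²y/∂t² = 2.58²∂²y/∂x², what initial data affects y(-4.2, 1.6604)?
Domain of dependence: [-8.483832, 0.083832]. Signals travel at speed 2.58, so data within |x - -4.2| ≤ 2.58·1.6604 = 4.283832 can reach the point.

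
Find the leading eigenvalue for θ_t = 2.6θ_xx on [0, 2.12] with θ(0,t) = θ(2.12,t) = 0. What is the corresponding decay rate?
Eigenvalues: λₙ = 2.6n²π²/2.12².
First three modes:
  n=1: λ₁ = 2.6π²/2.12² ≈ 5.71
  n=2: λ₂ = 10.4π²/2.12² ≈ 22.838 (4× faster decay)
  n=3: λ₃ = 23.4π²/2.12² ≈ 51.386 (9× faster decay)
As t → ∞, higher modes decay exponentially faster. The n=1 mode dominates: θ ~ c₁ sin(πx/2.12) e^{-λ₁t}.
Decay rate: λ₁ = 2.6π²/2.12² ≈ 5.71.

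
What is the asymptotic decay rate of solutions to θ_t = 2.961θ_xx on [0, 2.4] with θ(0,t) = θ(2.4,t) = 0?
Eigenvalues: λₙ = 2.961n²π²/2.4².
First three modes:
  n=1: λ₁ = 2.961π²/2.4² ≈ 5.074
  n=2: λ₂ = 11.844π²/2.4² ≈ 20.294 (4× faster decay)
  n=3: λ₃ = 26.649π²/2.4² ≈ 45.662 (9× faster decay)
As t → ∞, higher modes decay exponentially faster. The n=1 mode dominates: θ ~ c₁ sin(πx/2.4) e^{-λ₁t}.
Decay rate: λ₁ = 2.961π²/2.4² ≈ 5.074.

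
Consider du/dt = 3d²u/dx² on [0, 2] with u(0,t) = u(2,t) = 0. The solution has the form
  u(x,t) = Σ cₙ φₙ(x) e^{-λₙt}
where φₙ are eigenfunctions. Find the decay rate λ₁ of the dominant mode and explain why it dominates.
Eigenvalues: λₙ = 3n²π²/2².
First three modes:
  n=1: λ₁ = 3π²/2² ≈ 7.402
  n=2: λ₂ = 12π²/2² ≈ 29.609 (4× faster decay)
  n=3: λ₃ = 27π²/2² ≈ 66.62 (9× faster decay)
As t → ∞, higher modes decay exponentially faster. The n=1 mode dominates: u ~ c₁ sin(πx/2) e^{-λ₁t}.
Decay rate: λ₁ = 3π²/2² ≈ 7.402.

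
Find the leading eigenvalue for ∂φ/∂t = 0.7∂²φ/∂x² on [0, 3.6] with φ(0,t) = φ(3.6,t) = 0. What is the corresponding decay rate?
Eigenvalues: λₙ = 0.7n²π²/3.6².
First three modes:
  n=1: λ₁ = 0.7π²/3.6² ≈ 0.533
  n=2: λ₂ = 2.8π²/3.6² ≈ 2.132 (4× faster decay)
  n=3: λ₃ = 6.3π²/3.6² ≈ 4.798 (9× faster decay)
As t → ∞, higher modes decay exponentially faster. The n=1 mode dominates: φ ~ c₁ sin(πx/3.6) e^{-λ₁t}.
Decay rate: λ₁ = 0.7π²/3.6² ≈ 0.533.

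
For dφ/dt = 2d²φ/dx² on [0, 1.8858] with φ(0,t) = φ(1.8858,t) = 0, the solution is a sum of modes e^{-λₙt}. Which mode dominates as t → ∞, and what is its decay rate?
Eigenvalues: λₙ = 2n²π²/1.8858².
First three modes:
  n=1: λ₁ = 2π²/1.8858² ≈ 5.551
  n=2: λ₂ = 8π²/1.8858² ≈ 22.202 (4× faster decay)
  n=3: λ₃ = 18π²/1.8858² ≈ 49.955 (9× faster decay)
As t → ∞, higher modes decay exponentially faster. The n=1 mode dominates: φ ~ c₁ sin(πx/1.8858) e^{-λ₁t}.
Decay rate: λ₁ = 2π²/1.8858² ≈ 5.551.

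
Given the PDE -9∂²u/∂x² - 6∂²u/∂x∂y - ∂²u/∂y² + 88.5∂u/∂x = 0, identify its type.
The second-order coefficients are A = -9, B = -6, C = -1. Since B² - 4AC = 0 = 0, this is a parabolic PDE.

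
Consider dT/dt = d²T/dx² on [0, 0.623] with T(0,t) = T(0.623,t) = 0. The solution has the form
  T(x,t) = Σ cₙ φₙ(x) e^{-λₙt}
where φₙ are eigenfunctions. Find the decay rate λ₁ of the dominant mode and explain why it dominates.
Eigenvalues: λₙ = n²π²/0.623².
First three modes:
  n=1: λ₁ = π²/0.623² ≈ 25.429
  n=2: λ₂ = 4π²/0.623² ≈ 101.715 (4× faster decay)
  n=3: λ₃ = 9π²/0.623² ≈ 228.858 (9× faster decay)
As t → ∞, higher modes decay exponentially faster. The n=1 mode dominates: T ~ c₁ sin(πx/0.623) e^{-λ₁t}.
Decay rate: λ₁ = π²/0.623² ≈ 25.429.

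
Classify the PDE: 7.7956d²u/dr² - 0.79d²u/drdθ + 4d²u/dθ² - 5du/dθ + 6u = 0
A = 7.7956, B = -0.79, C = 4. Discriminant B² - 4AC = -124.1055. Since -124.1055 < 0, elliptic.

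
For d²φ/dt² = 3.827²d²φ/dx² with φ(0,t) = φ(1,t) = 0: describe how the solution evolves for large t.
φ oscillates (no decay). Energy is conserved; the solution oscillates indefinitely as standing waves.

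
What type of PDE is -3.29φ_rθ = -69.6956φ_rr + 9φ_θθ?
Rewriting in standard form: 69.6956φ_rr - 3.29φ_rθ - 9φ_θθ = 0. With A = 69.6956, B = -3.29, C = -9, the discriminant is 2519.8657. This is a hyperbolic PDE.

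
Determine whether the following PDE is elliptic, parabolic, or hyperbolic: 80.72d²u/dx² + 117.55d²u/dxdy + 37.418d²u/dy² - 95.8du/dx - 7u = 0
Coefficients: A = 80.72, B = 117.55, C = 37.418. B² - 4AC = 1736.47866, which is positive, so the equation is hyperbolic.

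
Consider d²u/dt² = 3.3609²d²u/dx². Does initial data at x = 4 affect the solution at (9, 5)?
Yes. The domain of dependence is [-7.8045, 25.8045], and 4 ∈ [-7.8045, 25.8045].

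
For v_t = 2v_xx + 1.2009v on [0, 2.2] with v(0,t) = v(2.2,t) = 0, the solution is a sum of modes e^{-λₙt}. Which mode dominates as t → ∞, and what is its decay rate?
Eigenvalues: λₙ = 2n²π²/2.2² - 1.2009.
First three modes:
  n=1: λ₁ = 2π²/2.2² - 1.2009 ≈ 2.877
  n=2: λ₂ = 8π²/2.2² - 1.2009 ≈ 15.112
  n=3: λ₃ = 18π²/2.2² - 1.2009 ≈ 35.504
Since 2π²/2.2² ≈ 4.078 > 1.2009, all λₙ > 0.
The n=1 mode decays slowest → dominates as t → ∞.
Asymptotic: v ~ c₁ sin(πx/2.2) e^{-λ₁t} with decay rate λ₁ ≈ 2.877.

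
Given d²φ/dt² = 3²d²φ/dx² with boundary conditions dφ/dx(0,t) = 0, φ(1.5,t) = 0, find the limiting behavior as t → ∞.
φ oscillates (no decay). Energy is conserved; the solution oscillates indefinitely as standing waves.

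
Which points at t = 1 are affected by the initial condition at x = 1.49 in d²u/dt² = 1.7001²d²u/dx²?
Domain of influence: [-0.2101, 3.1901]. Data at x = 1.49 spreads outward at speed 1.7001.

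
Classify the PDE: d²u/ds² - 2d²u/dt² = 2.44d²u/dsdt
Rewriting in standard form: d²u/ds² - 2.44d²u/dsdt - 2d²u/dt² = 0. A = 1, B = -2.44, C = -2. Discriminant B² - 4AC = 13.9536. Since 13.9536 > 0, hyperbolic.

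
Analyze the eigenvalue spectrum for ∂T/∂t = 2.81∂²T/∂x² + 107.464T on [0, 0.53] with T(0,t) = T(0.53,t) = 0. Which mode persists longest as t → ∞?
Eigenvalues: λₙ = 2.81n²π²/0.53² - 107.464.
First three modes:
  n=1: λ₁ = 2.81π²/0.53² - 107.464 ≈ -8.733
  n=2: λ₂ = 11.24π²/0.53² - 107.464 ≈ 287.461
  n=3: λ₃ = 25.29π²/0.53² - 107.464 ≈ 781.117
Since 2.81π²/0.53² ≈ 98.731 < 107.464, λ₁ < 0.
The n=1 mode grows fastest (−λₙ is largest for n=1) → dominates.
Asymptotic: T ~ c₁ sin(πx/0.53) e^{8.733t} (exponential growth at rate −λ₁ ≈ 8.733).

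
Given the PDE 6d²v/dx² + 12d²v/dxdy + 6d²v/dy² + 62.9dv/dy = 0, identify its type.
The second-order coefficients are A = 6, B = 12, C = 6. Since B² - 4AC = 0 = 0, this is a parabolic PDE.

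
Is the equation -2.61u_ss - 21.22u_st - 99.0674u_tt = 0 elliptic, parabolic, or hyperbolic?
Computing B² - 4AC with A = -2.61, B = -21.22, C = -99.0674: discriminant = -583.975256 (negative). Answer: elliptic.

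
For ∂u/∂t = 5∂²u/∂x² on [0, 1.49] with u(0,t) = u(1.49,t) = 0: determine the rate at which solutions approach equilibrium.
Eigenvalues: λₙ = 5n²π²/1.49².
First three modes:
  n=1: λ₁ = 5π²/1.49² ≈ 22.228
  n=2: λ₂ = 20π²/1.49² ≈ 88.911 (4× faster decay)
  n=3: λ₃ = 45π²/1.49² ≈ 200.051 (9× faster decay)
As t → ∞, higher modes decay exponentially faster. The n=1 mode dominates: u ~ c₁ sin(πx/1.49) e^{-λ₁t}.
Decay rate: λ₁ = 5π²/1.49² ≈ 22.228.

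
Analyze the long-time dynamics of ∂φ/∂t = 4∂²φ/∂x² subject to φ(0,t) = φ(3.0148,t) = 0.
Long-time behavior: φ → 0. Heat diffuses out through both boundaries.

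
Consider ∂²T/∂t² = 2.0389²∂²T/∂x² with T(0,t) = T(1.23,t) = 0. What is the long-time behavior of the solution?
As t → ∞, T oscillates (no decay). Energy is conserved; the solution oscillates indefinitely as standing waves.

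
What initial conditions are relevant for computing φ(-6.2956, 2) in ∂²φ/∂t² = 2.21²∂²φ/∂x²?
Domain of dependence: [-10.7156, -1.8756]. Signals travel at speed 2.21, so data within |x - -6.2956| ≤ 2.21·2 = 4.42 can reach the point.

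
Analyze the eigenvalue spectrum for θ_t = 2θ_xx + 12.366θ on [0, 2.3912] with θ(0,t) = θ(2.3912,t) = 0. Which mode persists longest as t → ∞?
Eigenvalues: λₙ = 2n²π²/2.3912² - 12.366.
First three modes:
  n=1: λ₁ = 2π²/2.3912² - 12.366 ≈ -8.914
  n=2: λ₂ = 8π²/2.3912² - 12.366 ≈ 1.443
  n=3: λ₃ = 18π²/2.3912² - 12.366 ≈ 18.704
Since 2π²/2.3912² ≈ 3.452 < 12.366, λ₁ < 0.
The n=1 mode grows fastest (−λₙ is largest for n=1) → dominates.
Asymptotic: θ ~ c₁ sin(πx/2.3912) e^{8.914t} (exponential growth at rate −λ₁ ≈ 8.914).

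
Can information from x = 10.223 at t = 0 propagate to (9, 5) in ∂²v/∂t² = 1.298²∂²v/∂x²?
Yes. The domain of dependence is [2.51, 15.49], and 10.223 ∈ [2.51, 15.49].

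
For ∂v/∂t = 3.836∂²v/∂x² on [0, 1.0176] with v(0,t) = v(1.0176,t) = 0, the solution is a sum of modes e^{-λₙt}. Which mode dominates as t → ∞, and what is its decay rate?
Eigenvalues: λₙ = 3.836n²π²/1.0176².
First three modes:
  n=1: λ₁ = 3.836π²/1.0176² ≈ 36.562
  n=2: λ₂ = 15.344π²/1.0176² ≈ 146.246 (4× faster decay)
  n=3: λ₃ = 34.524π²/1.0176² ≈ 329.054 (9× faster decay)
As t → ∞, higher modes decay exponentially faster. The n=1 mode dominates: v ~ c₁ sin(πx/1.0176) e^{-λ₁t}.
Decay rate: λ₁ = 3.836π²/1.0176² ≈ 36.562.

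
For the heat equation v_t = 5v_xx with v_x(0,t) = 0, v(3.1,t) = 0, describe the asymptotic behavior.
v → 0. Heat escapes through the Dirichlet boundary.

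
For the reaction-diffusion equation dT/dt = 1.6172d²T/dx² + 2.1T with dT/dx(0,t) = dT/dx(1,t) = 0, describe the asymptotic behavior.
T grows unboundedly. With Neumann BCs the constant mode has diffusion eigenvalue 0, so any r > 0 makes it grow like e^(2.1t); solution grows exponentially.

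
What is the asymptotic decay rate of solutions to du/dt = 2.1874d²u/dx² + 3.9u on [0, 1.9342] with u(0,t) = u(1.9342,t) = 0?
Eigenvalues: λₙ = 2.1874n²π²/1.9342² - 3.9.
First three modes:
  n=1: λ₁ = 2.1874π²/1.9342² - 3.9 ≈ 1.871
  n=2: λ₂ = 8.7496π²/1.9342² - 3.9 ≈ 19.183
  n=3: λ₃ = 19.6866π²/1.9342² - 3.9 ≈ 48.036
Since 2.1874π²/1.9342² ≈ 5.771 > 3.9, all λₙ > 0.
The n=1 mode decays slowest → dominates as t → ∞.
Asymptotic: u ~ c₁ sin(πx/1.9342) e^{-λ₁t} with decay rate λ₁ ≈ 1.871.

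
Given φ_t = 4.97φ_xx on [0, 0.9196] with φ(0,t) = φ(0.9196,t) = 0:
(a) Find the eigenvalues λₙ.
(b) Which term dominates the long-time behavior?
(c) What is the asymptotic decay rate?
Eigenvalues: λₙ = 4.97n²π²/0.9196².
First three modes:
  n=1: λ₁ = 4.97π²/0.9196² ≈ 58.004
  n=2: λ₂ = 19.88π²/0.9196² ≈ 232.016 (4× faster decay)
  n=3: λ₃ = 44.73π²/0.9196² ≈ 522.036 (9× faster decay)
As t → ∞, higher modes decay exponentially faster. The n=1 mode dominates: φ ~ c₁ sin(πx/0.9196) e^{-λ₁t}.
Decay rate: λ₁ = 4.97π²/0.9196² ≈ 58.004.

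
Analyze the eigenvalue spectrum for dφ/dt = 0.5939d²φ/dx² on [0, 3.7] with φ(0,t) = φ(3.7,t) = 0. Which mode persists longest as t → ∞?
Eigenvalues: λₙ = 0.5939n²π²/3.7².
First three modes:
  n=1: λ₁ = 0.5939π²/3.7² ≈ 0.428
  n=2: λ₂ = 2.3756π²/3.7² ≈ 1.713 (4× faster decay)
  n=3: λ₃ = 5.3451π²/3.7² ≈ 3.853 (9× faster decay)
As t → ∞, higher modes decay exponentially faster. The n=1 mode dominates: φ ~ c₁ sin(πx/3.7) e^{-λ₁t}.
Decay rate: λ₁ = 0.5939π²/3.7² ≈ 0.428.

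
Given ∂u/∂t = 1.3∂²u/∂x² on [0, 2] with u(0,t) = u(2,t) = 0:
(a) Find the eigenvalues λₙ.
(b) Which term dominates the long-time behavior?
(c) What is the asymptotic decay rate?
Eigenvalues: λₙ = 1.3n²π²/2².
First three modes:
  n=1: λ₁ = 1.3π²/2² ≈ 3.208
  n=2: λ₂ = 5.2π²/2² ≈ 12.83 (4× faster decay)
  n=3: λ₃ = 11.7π²/2² ≈ 28.869 (9× faster decay)
As t → ∞, higher modes decay exponentially faster. The n=1 mode dominates: u ~ c₁ sin(πx/2) e^{-λ₁t}.
Decay rate: λ₁ = 1.3π²/2² ≈ 3.208.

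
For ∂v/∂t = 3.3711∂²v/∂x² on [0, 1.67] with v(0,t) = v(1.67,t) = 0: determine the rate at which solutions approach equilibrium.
Eigenvalues: λₙ = 3.3711n²π²/1.67².
First three modes:
  n=1: λ₁ = 3.3711π²/1.67² ≈ 11.93
  n=2: λ₂ = 13.4844π²/1.67² ≈ 47.72 (4× faster decay)
  n=3: λ₃ = 30.3399π²/1.67² ≈ 107.37 (9× faster decay)
As t → ∞, higher modes decay exponentially faster. The n=1 mode dominates: v ~ c₁ sin(πx/1.67) e^{-λ₁t}.
Decay rate: λ₁ = 3.3711π²/1.67² ≈ 11.93.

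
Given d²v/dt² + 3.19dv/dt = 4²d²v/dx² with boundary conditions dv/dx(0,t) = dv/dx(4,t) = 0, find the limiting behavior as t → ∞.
v → constant (steady state). Damping (γ=3.19) dissipates the nonconstant modes; with Neumann BCs the spatial average obeys M''+γM'=0 and tends to a finite limit.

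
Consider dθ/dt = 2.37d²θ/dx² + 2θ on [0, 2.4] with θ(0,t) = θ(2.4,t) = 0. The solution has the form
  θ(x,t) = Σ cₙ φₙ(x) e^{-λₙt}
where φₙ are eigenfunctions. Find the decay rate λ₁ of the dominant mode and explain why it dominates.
Eigenvalues: λₙ = 2.37n²π²/2.4² - 2.
First three modes:
  n=1: λ₁ = 2.37π²/2.4² - 2 ≈ 2.061
  n=2: λ₂ = 9.48π²/2.4² - 2 ≈ 14.244
  n=3: λ₃ = 21.33π²/2.4² - 2 ≈ 34.548
Since 2.37π²/2.4² ≈ 4.061 > 2, all λₙ > 0.
The n=1 mode decays slowest → dominates as t → ∞.
Asymptotic: θ ~ c₁ sin(πx/2.4) e^{-λ₁t} with decay rate λ₁ ≈ 2.061.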